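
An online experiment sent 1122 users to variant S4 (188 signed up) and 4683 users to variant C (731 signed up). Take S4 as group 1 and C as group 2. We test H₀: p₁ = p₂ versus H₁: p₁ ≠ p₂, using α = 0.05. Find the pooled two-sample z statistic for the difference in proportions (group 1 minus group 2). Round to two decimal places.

p̂₁ = 188/1122 = 0.16756, p̂₂ = 731/4683 = 0.15610.
Pooled p̂ = (188+731)/(1122+4683) = 919/5805 = 0.15831.
SE = √(p̂(1−p̂)(1/n₁+1/n₂)) = √(0.15831·0.84169·0.0011048) = √(0.000147214) = 0.01213.
z = (0.16756 − 0.15610)/0.01213 = 0.01146/0.01213 = 0.94.
p-value = 2·P(Z > 0.945) ≈ 0.3448, so at α = 0.05 we fail to reject H₀.

z = 0.94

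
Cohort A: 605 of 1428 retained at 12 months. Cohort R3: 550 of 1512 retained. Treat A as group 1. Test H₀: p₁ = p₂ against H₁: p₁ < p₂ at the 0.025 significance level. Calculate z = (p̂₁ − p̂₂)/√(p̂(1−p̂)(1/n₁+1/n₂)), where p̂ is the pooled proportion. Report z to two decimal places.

z = 3.32

p̂₁ = 605/1428 = 0.42367, p̂₂ = 550/1512 = 0.36376.
Pooled p̂ = (605+550)/(1428+1512) = 1155/2940 = 0.39286.
SE = √(0.23852 × 0.00136166) = 0.01802.
z = (0.42367 − 0.36376)/0.01802 = 0.05991/0.01802 = 3.32.
p-value = P(Z < 3.324) ≈ 0.9996. With α = 0.025, fail to reject H₀.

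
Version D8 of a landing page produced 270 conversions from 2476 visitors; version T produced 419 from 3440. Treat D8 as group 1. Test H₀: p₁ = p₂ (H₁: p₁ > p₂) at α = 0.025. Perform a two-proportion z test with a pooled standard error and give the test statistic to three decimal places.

p̂₁ = 270/2476 = 0.10905, p̂₂ = 419/3440 = 0.12180.
Pooled p̂ = (270+419)/(2476+3440) = 689/5916 = 0.11646.
SE = √(p̂(1−p̂)(1/n₁+1/n₂)) = √(0.11646·0.88354·0.000694575) = √(7.14718e-05) = 0.00845.
z = (0.10905 − 0.12180)/0.00845 = -0.01275/0.00845 = -1.509.
p-value = P(Z > -1.509) ≈ 0.9343; since p > α = 0.025, fail to reject H₀.

z = -1.509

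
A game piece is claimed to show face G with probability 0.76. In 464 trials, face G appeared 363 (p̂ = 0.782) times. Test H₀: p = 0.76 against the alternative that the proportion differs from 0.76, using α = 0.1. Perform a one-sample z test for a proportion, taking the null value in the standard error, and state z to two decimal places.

z = 1.13

p̂ = 363/464 ≈ 0.7823.
Standard error under H₀: √(0.76×0.24/464) = 0.0198.
z = (0.7823 − 0.76)/0.0198 = 0.0223/0.0198 = 1.13.
Two-sided p-value ≈ 2·Φ(−1.126) = 0.2601, so at α = 0.1 we fail to reject H₀.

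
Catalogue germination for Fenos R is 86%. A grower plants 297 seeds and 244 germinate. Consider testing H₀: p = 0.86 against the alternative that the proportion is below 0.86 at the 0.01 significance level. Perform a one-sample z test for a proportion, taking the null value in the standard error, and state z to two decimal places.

z = -1.91

p̂ = 244/297 ≈ 0.82155.
SE = √(p₀(1−p₀)/n) = √(0.1204/297) = 0.02013.
z = (0.82155 − 0.86)/0.02013 = -0.03845/0.02013 = -1.91.
p-value = P(Z < -1.910) ≈ 0.0281; since p > α = 0.01, fail to reject H₀.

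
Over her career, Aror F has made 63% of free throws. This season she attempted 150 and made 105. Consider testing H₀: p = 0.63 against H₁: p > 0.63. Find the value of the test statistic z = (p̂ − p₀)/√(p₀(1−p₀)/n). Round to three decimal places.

p̂ = 105/150 = 0.70000.
SE = √(p₀(1−p₀)/n) = √(0.2331/150) = 0.03942.
z = (0.70000 − 0.63)/0.03942 = 0.07000/0.03942 = 1.776.
p-value = P(Z > 1.776) ≈ 0.0379.

z = 1.776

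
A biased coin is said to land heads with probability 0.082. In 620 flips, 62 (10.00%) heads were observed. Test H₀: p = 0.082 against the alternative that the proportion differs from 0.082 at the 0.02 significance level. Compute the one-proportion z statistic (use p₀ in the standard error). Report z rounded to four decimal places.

p̂ = 62/620 ≈ 0.1000000.
SE = √(p₀(1−p₀)/n) = √(0.075276/620) = 0.0110188.
z = (0.1000000 − 0.082)/0.0110188 = 0.0180000/0.0110188 = 1.6336.
Two-sided p-value ≈ 2·Φ(−1.634) = 0.1023; since p > α = 0.02, fail to reject H₀.

z = 1.6336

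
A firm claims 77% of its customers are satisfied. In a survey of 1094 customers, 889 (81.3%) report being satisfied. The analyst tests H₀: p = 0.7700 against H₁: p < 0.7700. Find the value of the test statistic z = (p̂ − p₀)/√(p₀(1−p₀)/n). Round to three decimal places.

p̂ = 889/1094 ≈ 0.812614.
Under H₀, SE = √(0.77·0.23/1094) = √(0.000161883) = 0.012723.
z = (0.812614 − 0.77)/0.012723 = 0.042614/0.012723 = 3.349.
p-value = P(Z < 3.349) ≈ 0.9996.

z = 3.349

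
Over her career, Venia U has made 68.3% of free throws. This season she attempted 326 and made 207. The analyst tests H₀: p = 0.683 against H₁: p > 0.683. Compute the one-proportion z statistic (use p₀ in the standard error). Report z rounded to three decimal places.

p̂ = 207/326 = 0.63497.
Under H₀, SE = √(0.683·0.317/326) = √(0.000664144) = 0.02577.
z = (0.63497 − 0.683)/0.02577 = -0.04803/0.02577 = -1.864.
p-value = P(Z > -1.864) ≈ 0.9688.

z = -1.864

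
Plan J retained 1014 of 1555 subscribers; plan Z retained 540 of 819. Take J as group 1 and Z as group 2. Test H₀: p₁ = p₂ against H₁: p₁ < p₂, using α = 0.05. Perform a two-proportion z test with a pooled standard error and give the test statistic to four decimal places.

p̂₁ = 1014/1555 = 0.652090, p̂₂ = 540/819 = 0.659341.
Pooled p̂ = (1014+540)/(1555+819) = 1554/2374 = 0.654591.
SE = √(0.226101 × 0.00186409) = 0.020530.
z = (0.652090 − 0.659341)/0.020530 = -0.007251/0.020530 = -0.3532.
p-value = P(Z < -0.353) ≈ 0.3620; since p > α = 0.05, fail to reject H₀.

z = -0.3532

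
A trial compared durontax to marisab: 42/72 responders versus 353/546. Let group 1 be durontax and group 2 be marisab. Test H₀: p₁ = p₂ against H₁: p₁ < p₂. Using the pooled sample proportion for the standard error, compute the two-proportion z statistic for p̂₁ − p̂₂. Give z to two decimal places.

p̂₁ = 42/72 ≈ 0.5833, p̂₂ = 353/546 ≈ 0.6465.
Pooled p̂ = (42+353)/(72+546) = 395/618 = 0.6392.
SE = √(0.230635 × 0.0157204) = 0.0602.
z = (0.5833 − 0.6465)/0.0602 = -0.0632/0.0602 = -1.05.
p-value = P(Z < -1.049) ≈ 0.1470.

z = -1.05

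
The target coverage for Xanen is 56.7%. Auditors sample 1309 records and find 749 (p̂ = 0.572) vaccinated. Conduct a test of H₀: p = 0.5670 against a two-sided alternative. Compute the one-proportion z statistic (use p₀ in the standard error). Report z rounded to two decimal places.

z = 0.38

p̂ = 749/1309 = 0.5722.
Under H₀, SE = √(0.567·0.433/1309) = √(0.000187556) = 0.0137.
z = (0.5722 − 0.567)/0.0137 = 0.0052/0.0137 = 0.38.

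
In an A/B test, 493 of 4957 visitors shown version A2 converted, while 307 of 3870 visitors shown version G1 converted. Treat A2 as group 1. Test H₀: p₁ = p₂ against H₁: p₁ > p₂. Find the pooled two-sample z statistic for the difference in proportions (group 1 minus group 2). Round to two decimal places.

z = 3.27

p̂₁ = 493/4957 = 0.09946, p̂₂ = 307/3870 = 0.07933.
Pooled p̂ = (493+307)/(4957+3870) = 800/8827 = 0.09063.
SE = √(p̂(1−p̂)(1/n₁+1/n₂)) = √(0.09063·0.90937·0.000460133) = √(3.79228e-05) = 0.00616.
z = (0.09946 − 0.07933)/0.00616 = 0.02013/0.00616 = 3.27.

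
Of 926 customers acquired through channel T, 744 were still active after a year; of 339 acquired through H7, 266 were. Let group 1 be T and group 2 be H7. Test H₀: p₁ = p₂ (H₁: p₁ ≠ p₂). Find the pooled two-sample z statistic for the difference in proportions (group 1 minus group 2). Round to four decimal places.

z = 0.7380

p̂₁ = 744/926 = 0.803456, p̂₂ = 266/339 = 0.784661.
Pooled p̂ = (744+266)/(926+339) = 1010/1265 = 0.798419.
SE = √(0.160946 × 0.00402977) = 0.025467.
z = (0.803456 − 0.784661)/0.025467 = 0.018795/0.025467 = 0.7380.
p-value = 2·P(Z > 0.738) ≈ 0.4605.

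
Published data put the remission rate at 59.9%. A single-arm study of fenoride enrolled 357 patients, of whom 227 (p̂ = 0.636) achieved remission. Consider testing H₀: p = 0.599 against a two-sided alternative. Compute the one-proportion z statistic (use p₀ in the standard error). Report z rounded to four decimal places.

z = 1.4208

p̂ = 227/357 ≈ 0.635854.
SE = √(p₀(1−p₀)/n) = √(0.2402/357) = 0.025939.
z = (0.635854 − 0.599)/0.025939 = 0.036854/0.025939 = 1.4208.
p-value = 2·P(Z > 1.421) ≈ 0.1554.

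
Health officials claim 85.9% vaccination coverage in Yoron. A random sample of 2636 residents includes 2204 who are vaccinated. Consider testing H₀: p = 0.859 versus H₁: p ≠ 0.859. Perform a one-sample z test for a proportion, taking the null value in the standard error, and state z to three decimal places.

p̂ = 2204/2636 = 0.836115.
Under H₀, SE = √(0.859·0.141/2636) = √(4.5948e-05) = 0.006778.
z = (0.836115 − 0.859)/0.006778 = -0.022885/0.006778 = -3.376.

z = -3.376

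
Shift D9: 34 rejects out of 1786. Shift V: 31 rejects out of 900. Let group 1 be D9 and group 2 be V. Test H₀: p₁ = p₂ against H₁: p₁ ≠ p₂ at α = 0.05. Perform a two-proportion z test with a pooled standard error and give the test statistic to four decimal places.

p̂₁ = 34/1786 = 0.01903695, p̂₂ = 31/900 = 0.03444444.
Pooled p̂ = (34+31)/(1786+900) = 65/2686 = 0.02419955.
SE = √(p̂(1−p̂)(1/n₁+1/n₂)) = √(0.02419955·0.97580045·0.00167102) = √(3.94594e-05) = 0.00628167.
z = (0.01903695 − 0.03444444)/0.00628167 = -0.01540749/0.00628167 = -2.4528.
Two-sided p-value ≈ 2·Φ(−2.453) = 0.0142; since p < α = 0.05, reject H₀.

z = -2.4528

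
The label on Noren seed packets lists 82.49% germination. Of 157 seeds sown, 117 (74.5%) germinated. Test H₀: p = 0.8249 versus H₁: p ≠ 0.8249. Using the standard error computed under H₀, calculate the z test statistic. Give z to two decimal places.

p̂ = 117/157 = 0.7452.
SE = √(p₀(1−p₀)/n) = √(0.14444/157) = 0.0303.
z = (0.7452 − 0.8249)/0.0303 = -0.0797/0.0303 = -2.63.

z = -2.63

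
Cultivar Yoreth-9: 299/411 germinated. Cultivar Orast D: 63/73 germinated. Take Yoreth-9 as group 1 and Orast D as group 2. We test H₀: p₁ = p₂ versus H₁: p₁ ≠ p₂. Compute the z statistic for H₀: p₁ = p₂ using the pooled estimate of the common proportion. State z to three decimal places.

z = -2.457

p̂₁ = 299/411 = 0.72749, p̂₂ = 63/73 = 0.86301.
Pooled p̂ = (299+63)/(411+73) = 362/484 = 0.74793.
SE = √(p̂(1−p̂)(1/n₁+1/n₂)) = √(0.74793·0.25207·0.0161317) = √(0.00304129) = 0.05515.
z = (0.72749 − 0.86301)/0.05515 = -0.13552/0.05515 = -2.457.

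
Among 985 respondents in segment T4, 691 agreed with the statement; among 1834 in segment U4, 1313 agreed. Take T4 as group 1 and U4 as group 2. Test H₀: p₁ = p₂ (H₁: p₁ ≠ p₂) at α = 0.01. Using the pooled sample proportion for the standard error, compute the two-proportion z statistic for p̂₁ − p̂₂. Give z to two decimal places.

z = -0.80

p̂₁ = 691/985 ≈ 0.7015, p̂₂ = 1313/1834 ≈ 0.7159.
Pooled p̂ = (691+1313)/(985+1834) = 2004/2819 = 0.7109.
SE = √(p̂(1−p̂)(1/n₁+1/n₂)) = √(0.7109·0.2891·0.00156048) = √(0.000320719) = 0.0179.
z = (0.7015 − 0.7159)/0.0179 = -0.0144/0.0179 = -0.80.
Two-sided p-value ≈ 2·Φ(−0.804) = 0.4214, so at α = 0.01 we fail to reject H₀.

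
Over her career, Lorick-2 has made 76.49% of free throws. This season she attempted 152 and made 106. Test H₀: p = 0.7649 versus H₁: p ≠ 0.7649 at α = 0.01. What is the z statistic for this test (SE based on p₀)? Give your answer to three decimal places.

z = -1.963

p̂ = 106/152 ≈ 0.69737.
Under H₀, SE = √(0.7649·0.2351/152) = √(0.00118308) = 0.03440.
z = (0.69737 − 0.7649)/0.03440 = -0.06753/0.03440 = -1.963.
p-value = 2·P(Z > 1.963) ≈ 0.0496; since p > α = 0.01, fail to reject H₀.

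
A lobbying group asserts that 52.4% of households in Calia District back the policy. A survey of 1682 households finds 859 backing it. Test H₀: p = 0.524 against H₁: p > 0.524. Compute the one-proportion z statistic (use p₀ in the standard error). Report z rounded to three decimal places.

p̂ = 859/1682 ≈ 0.51070.
Under H₀, SE = √(0.524·0.476/1682) = √(0.00014829) = 0.01218.
z = (0.51070 − 0.524)/0.01218 = -0.01330/0.01218 = -1.092.

z = -1.092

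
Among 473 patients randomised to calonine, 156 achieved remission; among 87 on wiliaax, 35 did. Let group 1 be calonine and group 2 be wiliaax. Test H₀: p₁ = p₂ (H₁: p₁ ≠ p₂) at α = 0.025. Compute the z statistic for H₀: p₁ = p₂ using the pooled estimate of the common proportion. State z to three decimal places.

z = -1.311

p̂₁ = 156/473 ≈ 0.32981, p̂₂ = 35/87 ≈ 0.40230.
Pooled p̂ = (156+35)/(473+87) = 191/560 = 0.34107.
SE = √(0.224742 × 0.0136084) = 0.05530.
z = (0.32981 − 0.40230)/0.05530 = -0.07249/0.05530 = -1.311.
Two-sided p-value ≈ 2·Φ(−1.311) = 0.1899, so at α = 0.025 we fail to reject H₀.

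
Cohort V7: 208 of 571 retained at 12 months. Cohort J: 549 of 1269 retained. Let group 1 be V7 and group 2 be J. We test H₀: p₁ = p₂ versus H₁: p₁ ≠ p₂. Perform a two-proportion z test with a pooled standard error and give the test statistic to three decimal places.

p̂₁ = 208/571 = 0.36427, p̂₂ = 549/1269 = 0.43262.
Pooled p̂ = (208+549)/(571+1269) = 757/1840 = 0.41141.
SE = √(p̂(1−p̂)(1/n₁+1/n₂)) = √(0.41141·0.58859·0.00253934) = √(0.000614906) = 0.02480.
z = (0.36427 − 0.43262)/0.02480 = -0.06835/0.02480 = -2.756.
p-value = 2·P(Z > 2.756) ≈ 0.0058.

z = -2.756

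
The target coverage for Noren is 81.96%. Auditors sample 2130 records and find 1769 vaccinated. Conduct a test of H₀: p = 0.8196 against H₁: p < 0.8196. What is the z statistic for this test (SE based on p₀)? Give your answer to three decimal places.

z = 1.310

p̂ = 1769/2130 ≈ 0.830516.
Standard error under H₀: √(0.8196×0.1804/2130) = 0.008332.
z = (0.830516 − 0.8196)/0.008332 = 0.010916/0.008332 = 1.310.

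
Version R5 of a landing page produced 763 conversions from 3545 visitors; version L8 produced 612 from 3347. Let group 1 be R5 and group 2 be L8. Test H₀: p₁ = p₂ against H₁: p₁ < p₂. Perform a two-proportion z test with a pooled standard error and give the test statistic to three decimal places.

p̂₁ = 763/3545 ≈ 0.21523, p̂₂ = 612/3347 ≈ 0.18285.
Pooled p̂ = (763+612)/(3545+3347) = 1375/6892 = 0.19951.
SE = √(0.159704 × 0.000580862) = 0.00963.
z = (0.21523 − 0.18285)/0.00963 = 0.03238/0.00963 = 3.362.
p-value = P(Z < 3.362) ≈ 0.9996.

z = 3.362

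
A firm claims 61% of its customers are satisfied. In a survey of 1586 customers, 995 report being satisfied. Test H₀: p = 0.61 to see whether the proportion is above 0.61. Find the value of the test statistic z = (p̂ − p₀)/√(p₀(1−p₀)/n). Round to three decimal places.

z = 1.418

p̂ = 995/1586 ≈ 0.627364.
Standard error under H₀: √(0.61×0.39/1586) = 0.012247.
z = (0.627364 − 0.61)/0.012247 = 0.017364/0.012247 = 1.418.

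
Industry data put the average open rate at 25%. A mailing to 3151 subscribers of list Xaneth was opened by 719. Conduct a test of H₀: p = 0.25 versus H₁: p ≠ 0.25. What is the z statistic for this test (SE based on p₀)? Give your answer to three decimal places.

p̂ = 719/3151 ≈ 0.228182.
SE = √(p₀(1−p₀)/n) = √(0.1875/3151) = 0.007714.
z = (0.228182 − 0.25)/0.007714 = -0.021818/0.007714 = -2.828.

z = -2.828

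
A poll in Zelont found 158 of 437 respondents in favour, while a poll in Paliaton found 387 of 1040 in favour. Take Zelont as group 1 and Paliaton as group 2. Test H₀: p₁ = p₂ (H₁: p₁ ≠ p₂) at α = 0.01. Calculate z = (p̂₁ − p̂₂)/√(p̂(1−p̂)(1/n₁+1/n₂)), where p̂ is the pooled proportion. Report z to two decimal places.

p̂₁ = 158/437 ≈ 0.3616, p̂₂ = 387/1040 ≈ 0.3721.
Pooled p̂ = (158+387)/(437+1040) = 545/1477 = 0.3690.
SE = √(p̂(1−p̂)(1/n₁+1/n₂)) = √(0.3690·0.6310·0.00324987) = √(0.000756689) = 0.0275.
z = (0.3616 − 0.3721)/0.0275 = -0.0105/0.0275 = -0.38.
Two-sided p-value ≈ 2·Φ(−0.384) = 0.7011, so at α = 0.01 we fail to reject H₀.

z = -0.38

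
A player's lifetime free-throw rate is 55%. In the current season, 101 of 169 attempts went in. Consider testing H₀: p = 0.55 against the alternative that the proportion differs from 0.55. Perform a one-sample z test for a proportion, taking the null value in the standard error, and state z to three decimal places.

p̂ = 101/169 ≈ 0.59763.
Under H₀, SE = √(0.55·0.45/169) = √(0.0014645) = 0.03827.
z = (0.59763 − 0.55)/0.03827 = 0.04763/0.03827 = 1.245.

z = 1.245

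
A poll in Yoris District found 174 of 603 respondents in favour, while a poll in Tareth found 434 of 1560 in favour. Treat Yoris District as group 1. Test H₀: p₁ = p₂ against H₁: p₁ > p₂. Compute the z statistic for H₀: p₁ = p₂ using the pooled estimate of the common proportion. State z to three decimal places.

z = 0.480

p̂₁ = 174/603 = 0.28856, p̂₂ = 434/1560 = 0.27821.
Pooled p̂ = (174+434)/(603+1560) = 608/2163 = 0.28109.
SE = √(p̂(1−p̂)(1/n₁+1/n₂)) = √(0.28109·0.71891·0.0022994) = √(0.00046466) = 0.02156.
z = (0.28856 − 0.27821)/0.02156 = 0.01035/0.02156 = 0.480.
p-value = P(Z > 0.480) ≈ 0.3155.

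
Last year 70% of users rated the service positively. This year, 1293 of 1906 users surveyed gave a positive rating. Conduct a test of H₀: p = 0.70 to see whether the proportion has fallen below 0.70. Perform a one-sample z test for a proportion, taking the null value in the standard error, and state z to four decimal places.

z = -2.0593

p̂ = 1293/1906 = 0.678384.
SE = √(p₀(1−p₀)/n) = √(0.21/1906) = 0.010497.
z = (0.678384 − 0.7)/0.010497 = -0.021616/0.010497 = -2.0593.
p-value = P(Z < -2.059) ≈ 0.0197.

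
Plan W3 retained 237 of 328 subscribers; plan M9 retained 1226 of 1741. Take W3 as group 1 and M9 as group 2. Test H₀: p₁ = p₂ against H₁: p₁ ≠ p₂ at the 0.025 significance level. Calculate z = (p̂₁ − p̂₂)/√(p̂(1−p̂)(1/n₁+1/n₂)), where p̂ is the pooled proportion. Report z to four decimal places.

z = 0.6705

p̂₁ = 237/328 = 0.722561, p̂₂ = 1226/1741 = 0.704193.
Pooled p̂ = (237+1226)/(328+1741) = 1463/2069 = 0.707105.
SE = √(0.207108 × 0.00362316) = 0.027393.
z = (0.722561 − 0.704193)/0.027393 = 0.018368/0.027393 = 0.6705.
p-value = 2·P(Z > 0.671) ≈ 0.5025. With α = 0.025, fail to reject H₀.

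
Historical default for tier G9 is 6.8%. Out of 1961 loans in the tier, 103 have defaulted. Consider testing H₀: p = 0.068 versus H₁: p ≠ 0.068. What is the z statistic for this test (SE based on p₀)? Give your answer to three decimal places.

z = -2.722

p̂ = 103/1961 = 0.052524.
Under H₀, SE = √(0.068·0.932/1961) = √(3.23182e-05) = 0.005685.
z = (0.052524 − 0.068)/0.005685 = -0.015476/0.005685 = -2.722.
Two-sided p-value ≈ 2·Φ(−2.722) = 0.0065.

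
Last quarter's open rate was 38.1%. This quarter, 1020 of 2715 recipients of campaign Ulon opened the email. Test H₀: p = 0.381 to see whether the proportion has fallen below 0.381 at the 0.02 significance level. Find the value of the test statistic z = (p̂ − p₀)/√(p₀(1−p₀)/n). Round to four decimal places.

z = -0.5697

p̂ = 1020/2715 ≈ 0.3756906.
Standard error under H₀: √(0.381×0.619/2715) = 0.0093201.
z = (0.3756906 − 0.381)/0.0093201 = -0.0053094/0.0093201 = -0.5697.
p-value = P(Z < -0.570) ≈ 0.2845; since p > α = 0.02, fail to reject H₀.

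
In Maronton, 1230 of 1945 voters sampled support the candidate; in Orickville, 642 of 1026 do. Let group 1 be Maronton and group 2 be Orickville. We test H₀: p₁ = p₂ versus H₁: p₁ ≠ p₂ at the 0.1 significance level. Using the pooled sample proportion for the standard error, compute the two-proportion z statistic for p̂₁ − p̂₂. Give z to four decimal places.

p̂₁ = 1230/1945 = 0.632391, p̂₂ = 642/1026 = 0.625731.
Pooled p̂ = (1230+642)/(1945+1026) = 1872/2971 = 0.630091.
SE = √(p̂(1−p̂)(1/n₁+1/n₂)) = √(0.630091·0.369909·0.0014888) = √(0.000347004) = 0.018628.
z = (0.632391 − 0.625731)/0.018628 = 0.006660/0.018628 = 0.3575.
Two-sided p-value ≈ 2·Φ(−0.358) = 0.7207. With α = 0.1, fail to reject H₀.

z = 0.3575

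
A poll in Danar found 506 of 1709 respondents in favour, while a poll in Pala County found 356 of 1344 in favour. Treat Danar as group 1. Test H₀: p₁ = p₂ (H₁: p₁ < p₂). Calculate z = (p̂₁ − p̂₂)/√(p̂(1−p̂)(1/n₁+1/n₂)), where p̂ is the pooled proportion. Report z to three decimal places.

z = 1.901

p̂₁ = 506/1709 ≈ 0.29608, p̂₂ = 356/1344 ≈ 0.26488.
Pooled p̂ = (506+356)/(1709+1344) = 862/3053 = 0.28235.
SE = √(0.202626 × 0.00132919) = 0.01641.
z = (0.29608 − 0.26488)/0.01641 = 0.03120/0.01641 = 1.901.
p-value = P(Z < 1.901) ≈ 0.9714.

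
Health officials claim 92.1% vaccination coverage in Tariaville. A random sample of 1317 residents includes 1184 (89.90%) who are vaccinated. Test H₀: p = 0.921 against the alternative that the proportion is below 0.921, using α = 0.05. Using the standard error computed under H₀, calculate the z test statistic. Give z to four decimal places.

p̂ = 1184/1317 ≈ 0.8990129.
SE = √(p₀(1−p₀)/n) = √(0.072759/1317) = 0.0074328.
z = (0.8990129 − 0.921)/0.0074328 = -0.0219871/0.0074328 = -2.9581.
p-value = P(Z < -2.958) ≈ 0.0015, so at α = 0.05 we reject H₀.

z = -2.9581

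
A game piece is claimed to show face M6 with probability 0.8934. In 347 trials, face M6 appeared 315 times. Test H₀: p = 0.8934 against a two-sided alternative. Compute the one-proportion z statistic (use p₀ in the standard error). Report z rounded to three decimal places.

p̂ = 315/347 = 0.90778.
SE = √(p₀(1−p₀)/n) = √(0.095236/347) = 0.01657.
z = (0.90778 − 0.8934)/0.01657 = 0.01438/0.01657 = 0.868.

z = 0.868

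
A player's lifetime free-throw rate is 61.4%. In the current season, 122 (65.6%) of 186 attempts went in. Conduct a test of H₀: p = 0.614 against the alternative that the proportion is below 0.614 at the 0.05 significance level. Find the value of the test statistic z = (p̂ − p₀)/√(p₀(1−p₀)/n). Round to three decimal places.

z = 1.174

p̂ = 122/186 ≈ 0.65591.
SE = √(p₀(1−p₀)/n) = √(0.237/186) = 0.03570.
z = (0.65591 − 0.614)/0.03570 = 0.04191/0.03570 = 1.174.
p-value = P(Z < 1.174) ≈ 0.8798, so at α = 0.05 we fail to reject H₀.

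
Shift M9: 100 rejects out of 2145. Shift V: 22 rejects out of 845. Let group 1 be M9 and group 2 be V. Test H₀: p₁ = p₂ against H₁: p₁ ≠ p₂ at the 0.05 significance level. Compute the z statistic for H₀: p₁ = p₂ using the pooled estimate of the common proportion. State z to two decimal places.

z = 2.56

p̂₁ = 100/2145 ≈ 0.04662, p̂₂ = 22/845 ≈ 0.02604.
Pooled p̂ = (100+22)/(2145+845) = 122/2990 = 0.04080.
SE = √(0.0391378 × 0.00164963) = 0.00804.
z = (0.04662 − 0.02604)/0.00804 = 0.02058/0.00804 = 2.56.
Two-sided p-value ≈ 2·Φ(−2.562) = 0.0104. With α = 0.05, reject H₀.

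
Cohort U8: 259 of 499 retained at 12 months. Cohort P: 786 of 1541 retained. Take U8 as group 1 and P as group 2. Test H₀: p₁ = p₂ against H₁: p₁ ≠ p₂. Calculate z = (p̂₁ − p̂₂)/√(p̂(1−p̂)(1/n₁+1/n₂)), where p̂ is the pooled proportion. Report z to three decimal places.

p̂₁ = 259/499 ≈ 0.51904, p̂₂ = 786/1541 ≈ 0.51006.
Pooled p̂ = (259+786)/(499+1541) = 1045/2040 = 0.51225.
SE = √(p̂(1−p̂)(1/n₁+1/n₂)) = √(0.51225·0.48775·0.00265294) = √(0.000662836) = 0.02575.
z = (0.51904 − 0.51006)/0.02575 = 0.00898/0.02575 = 0.349.
Two-sided p-value ≈ 2·Φ(−0.349) = 0.7273.

z = 0.349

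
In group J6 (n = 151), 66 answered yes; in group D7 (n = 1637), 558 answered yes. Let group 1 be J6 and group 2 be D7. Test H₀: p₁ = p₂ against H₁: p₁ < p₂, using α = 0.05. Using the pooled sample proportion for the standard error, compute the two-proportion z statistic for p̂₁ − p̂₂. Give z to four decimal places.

z = 2.3735

p̂₁ = 66/151 = 0.437086, p̂₂ = 558/1637 = 0.340867.
Pooled p̂ = (66+558)/(151+1637) = 624/1788 = 0.348993.
SE = √(p̂(1−p̂)(1/n₁+1/n₂)) = √(0.348993·0.651007·0.00723339) = √(0.0016434) = 0.040539.
z = (0.437086 − 0.340867)/0.040539 = 0.096219/0.040539 = 2.3735.
p-value = P(Z < 2.373) ≈ 0.9912, so at α = 0.05 we fail to reject H₀.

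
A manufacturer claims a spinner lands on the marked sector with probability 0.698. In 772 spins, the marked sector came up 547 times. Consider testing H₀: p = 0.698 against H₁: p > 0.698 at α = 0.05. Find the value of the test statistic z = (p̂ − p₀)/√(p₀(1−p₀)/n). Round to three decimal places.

p̂ = 547/772 ≈ 0.708549.
Under H₀, SE = √(0.698·0.302/772) = √(0.000273052) = 0.016524.
z = (0.708549 − 0.698)/0.016524 = 0.010549/0.016524 = 0.638.
p-value = P(Z > 0.638) ≈ 0.2616, so at α = 0.05 we fail to reject H₀.

z = 0.638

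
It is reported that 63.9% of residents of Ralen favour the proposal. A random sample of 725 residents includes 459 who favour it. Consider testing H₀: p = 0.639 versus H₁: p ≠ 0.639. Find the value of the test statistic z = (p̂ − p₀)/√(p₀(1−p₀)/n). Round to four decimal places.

z = -0.3306

p̂ = 459/725 ≈ 0.633103.
Standard error under H₀: √(0.639×0.361/725) = 0.017838.
z = (0.633103 − 0.639)/0.017838 = -0.005897/0.017838 = -0.3306.
p-value = 2·P(Z > 0.331) ≈ 0.7410.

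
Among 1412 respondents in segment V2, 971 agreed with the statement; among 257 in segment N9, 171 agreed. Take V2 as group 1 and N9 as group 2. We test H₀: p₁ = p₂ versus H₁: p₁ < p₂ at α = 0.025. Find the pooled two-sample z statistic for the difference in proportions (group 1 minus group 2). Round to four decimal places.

p̂₁ = 971/1412 ≈ 0.6876771, p̂₂ = 171/257 ≈ 0.6653696.
Pooled p̂ = (971+171)/(1412+257) = 1142/1669 = 0.6842421.
SE = √(p̂(1−p̂)(1/n₁+1/n₂)) = √(0.6842421·0.3157579·0.00459927) = √(0.000993694) = 0.0315229.
z = (0.6876771 − 0.6653696)/0.0315229 = 0.0223075/0.0315229 = 0.7077.
p-value = P(Z < 0.708) ≈ 0.7604; since p > α = 0.025, fail to reject H₀.

z = 0.7077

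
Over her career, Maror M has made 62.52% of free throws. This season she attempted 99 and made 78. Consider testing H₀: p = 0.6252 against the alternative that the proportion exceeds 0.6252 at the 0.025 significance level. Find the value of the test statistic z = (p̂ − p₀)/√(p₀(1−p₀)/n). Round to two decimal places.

z = 3.34

p̂ = 78/99 ≈ 0.7879.
Under H₀, SE = √(0.6252·0.3748/99) = √(0.00236692) = 0.0487.
z = (0.7879 − 0.6252)/0.0487 = 0.1627/0.0487 = 3.34.
p-value = P(Z > 3.344) ≈ 0.0004, so at α = 0.025 we reject H₀.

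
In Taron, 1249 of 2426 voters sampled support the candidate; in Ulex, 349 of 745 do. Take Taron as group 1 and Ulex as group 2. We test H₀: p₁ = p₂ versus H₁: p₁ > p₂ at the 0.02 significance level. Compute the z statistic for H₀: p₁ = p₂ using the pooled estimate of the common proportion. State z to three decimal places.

z = 2.215

p̂₁ = 1249/2426 ≈ 0.51484, p̂₂ = 349/745 ≈ 0.46846.
Pooled p̂ = (1249+349)/(2426+745) = 1598/3171 = 0.50394.
SE = √(0.249984 × 0.00175448) = 0.02094.
z = (0.51484 − 0.46846)/0.02094 = 0.04638/0.02094 = 2.215.
p-value = P(Z > 2.215) ≈ 0.0134, so at α = 0.02 we reject H₀.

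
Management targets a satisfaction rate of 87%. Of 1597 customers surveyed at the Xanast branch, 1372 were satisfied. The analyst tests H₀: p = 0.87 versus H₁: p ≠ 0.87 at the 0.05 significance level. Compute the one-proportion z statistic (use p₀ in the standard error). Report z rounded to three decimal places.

z = -1.294

p̂ = 1372/1597 = 0.859111.
SE = √(p₀(1−p₀)/n) = √(0.1131/1597) = 0.008415.
z = (0.859111 − 0.87)/0.008415 = -0.010889/0.008415 = -1.294.
Two-sided p-value ≈ 2·Φ(−1.294) = 0.1957, so at α = 0.05 we fail to reject H₀.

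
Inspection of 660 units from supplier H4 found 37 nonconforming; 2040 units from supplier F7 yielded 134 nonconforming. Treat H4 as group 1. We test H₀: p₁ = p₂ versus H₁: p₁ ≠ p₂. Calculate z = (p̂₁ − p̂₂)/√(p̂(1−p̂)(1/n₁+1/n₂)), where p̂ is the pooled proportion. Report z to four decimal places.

p̂₁ = 37/660 = 0.056061, p̂₂ = 134/2040 = 0.065686.
Pooled p̂ = (37+134)/(660+2040) = 171/2700 = 0.063333.
SE = √(0.0593222 × 0.00200535) = 0.010907.
z = (0.056061 − 0.065686)/0.010907 = -0.009625/0.010907 = -0.8825.

z = -0.8825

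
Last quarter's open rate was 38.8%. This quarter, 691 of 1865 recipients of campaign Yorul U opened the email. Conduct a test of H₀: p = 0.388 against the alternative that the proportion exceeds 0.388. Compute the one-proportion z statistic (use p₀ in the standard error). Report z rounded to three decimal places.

z = -1.550

p̂ = 691/1865 = 0.370509.
Under H₀, SE = √(0.388·0.612/1865) = √(0.000127322) = 0.011284.
z = (0.370509 − 0.388)/0.011284 = -0.017491/0.011284 = -1.550.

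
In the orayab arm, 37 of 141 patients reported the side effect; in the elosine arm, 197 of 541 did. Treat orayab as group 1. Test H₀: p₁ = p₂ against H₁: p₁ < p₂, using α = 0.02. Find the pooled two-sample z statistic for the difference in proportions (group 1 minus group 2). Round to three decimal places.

z = -2.266

p̂₁ = 37/141 ≈ 0.26241, p̂₂ = 197/541 ≈ 0.36414.
Pooled p̂ = (37+197)/(141+541) = 234/682 = 0.34311.
SE = √(p̂(1−p̂)(1/n₁+1/n₂)) = √(0.34311·0.65689·0.00894063) = √(0.00201508) = 0.04489.
z = (0.26241 − 0.36414)/0.04489 = -0.10173/0.04489 = -2.266.
p-value = P(Z < -2.266) ≈ 0.0117; since p < α = 0.02, reject H₀.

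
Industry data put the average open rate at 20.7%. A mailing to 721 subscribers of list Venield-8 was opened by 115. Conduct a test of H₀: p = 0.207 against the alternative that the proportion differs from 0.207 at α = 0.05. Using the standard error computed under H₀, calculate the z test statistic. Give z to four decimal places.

p̂ = 115/721 = 0.1595007.
Under H₀, SE = √(0.207·0.793/721) = √(0.000227671) = 0.0150888.
z = (0.1595007 − 0.207)/0.0150888 = -0.0474993/0.0150888 = -3.1480.
Two-sided p-value ≈ 2·Φ(−3.148) = 0.0016. With α = 0.05, reject H₀.

z = -3.1480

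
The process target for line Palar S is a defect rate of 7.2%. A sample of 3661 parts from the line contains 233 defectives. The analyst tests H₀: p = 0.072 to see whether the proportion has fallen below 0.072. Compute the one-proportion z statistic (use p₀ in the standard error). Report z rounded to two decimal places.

z = -1.96

p̂ = 233/3661 = 0.06364.
SE = √(p₀(1−p₀)/n) = √(0.066816/3661) = 0.00427.
z = (0.06364 − 0.072)/0.00427 = -0.00836/0.00427 = -1.96.
p-value = P(Z < -1.956) ≈ 0.0252.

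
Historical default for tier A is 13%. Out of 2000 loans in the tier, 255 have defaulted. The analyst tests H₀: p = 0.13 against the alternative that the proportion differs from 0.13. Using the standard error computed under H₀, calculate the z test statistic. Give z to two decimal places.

z = -0.33

p̂ = 255/2000 ≈ 0.1275.
Under H₀, SE = √(0.13·0.87/2000) = √(5.655e-05) = 0.0075.
z = (0.1275 − 0.13)/0.0075 = -0.0025/0.0075 = -0.33.
Two-sided p-value ≈ 2·Φ(−0.332) = 0.7396.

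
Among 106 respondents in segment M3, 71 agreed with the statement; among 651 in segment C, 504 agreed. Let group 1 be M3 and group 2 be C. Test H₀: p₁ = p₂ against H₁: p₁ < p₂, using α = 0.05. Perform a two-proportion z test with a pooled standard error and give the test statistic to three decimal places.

z = -2.332

p̂₁ = 71/106 = 0.66981, p̂₂ = 504/651 = 0.77419.
Pooled p̂ = (71+504)/(106+651) = 575/757 = 0.75958.
SE = √(p̂(1−p̂)(1/n₁+1/n₂)) = √(0.75958·0.24042·0.0109701) = √(0.00200335) = 0.04476.
z = (0.66981 − 0.77419)/0.04476 = -0.10438/0.04476 = -2.332.
p-value = P(Z < -2.332) ≈ 0.0098; since p < α = 0.05, reject H₀.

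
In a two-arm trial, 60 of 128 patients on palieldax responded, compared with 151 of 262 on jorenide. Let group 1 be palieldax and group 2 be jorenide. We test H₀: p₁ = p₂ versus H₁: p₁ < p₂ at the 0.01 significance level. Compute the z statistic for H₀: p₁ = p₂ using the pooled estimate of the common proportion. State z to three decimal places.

p̂₁ = 60/128 ≈ 0.46875, p̂₂ = 151/262 ≈ 0.57634.
Pooled p̂ = (60+151)/(128+262) = 211/390 = 0.54103.
SE = √(p̂(1−p̂)(1/n₁+1/n₂)) = √(0.54103·0.45897·0.0116293) = √(0.00288775) = 0.05374.
z = (0.46875 − 0.57634)/0.05374 = -0.10759/0.05374 = -2.002.
p-value = P(Z < -2.002) ≈ 0.0226; since p > α = 0.01, fail to reject H₀.

z = -2.002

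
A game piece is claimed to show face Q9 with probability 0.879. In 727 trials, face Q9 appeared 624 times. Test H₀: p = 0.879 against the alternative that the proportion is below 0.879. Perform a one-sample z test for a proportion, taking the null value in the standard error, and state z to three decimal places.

p̂ = 624/727 = 0.858322.
Under H₀, SE = √(0.879·0.121/727) = √(0.000146298) = 0.012095.
z = (0.858322 − 0.879)/0.012095 = -0.020678/0.012095 = -1.710.
p-value = P(Z < -1.710) ≈ 0.0437.

z = -1.710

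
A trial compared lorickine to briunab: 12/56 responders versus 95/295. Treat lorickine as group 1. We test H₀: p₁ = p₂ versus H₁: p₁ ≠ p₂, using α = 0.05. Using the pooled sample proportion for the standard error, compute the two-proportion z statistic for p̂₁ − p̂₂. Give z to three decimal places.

p̂₁ = 12/56 ≈ 0.21429, p̂₂ = 95/295 ≈ 0.32203.
Pooled p̂ = (12+95)/(56+295) = 107/351 = 0.30484.
SE = √(p̂(1−p̂)(1/n₁+1/n₂)) = √(0.30484·0.69516·0.021247) = √(0.00450253) = 0.06710.
z = (0.21429 − 0.32203)/0.06710 = -0.10774/0.06710 = -1.606.
Two-sided p-value ≈ 2·Φ(−1.606) = 0.1083, so at α = 0.05 we fail to reject H₀.

z = -1.606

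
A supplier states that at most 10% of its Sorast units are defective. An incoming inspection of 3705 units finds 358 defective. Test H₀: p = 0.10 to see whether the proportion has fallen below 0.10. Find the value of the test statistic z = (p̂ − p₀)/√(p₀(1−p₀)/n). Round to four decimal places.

p̂ = 358/3705 ≈ 0.096626.
SE = √(p₀(1−p₀)/n) = √(0.09/3705) = 0.004929.
z = (0.096626 − 0.1)/0.004929 = -0.003374/0.004929 = -0.6845.
p-value = P(Z < -0.685) ≈ 0.2468.

z = -0.6845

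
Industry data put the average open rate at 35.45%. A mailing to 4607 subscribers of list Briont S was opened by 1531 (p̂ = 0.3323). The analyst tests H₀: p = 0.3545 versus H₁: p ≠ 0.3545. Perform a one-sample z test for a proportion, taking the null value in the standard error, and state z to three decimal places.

z = -3.147

p̂ = 1531/4607 = 0.332320.
Under H₀, SE = √(0.3545·0.6455/4607) = √(4.967e-05) = 0.007048.
z = (0.332320 − 0.3545)/0.007048 = -0.022180/0.007048 = -3.147.
p-value = 2·P(Z > 3.147) ≈ 0.0016.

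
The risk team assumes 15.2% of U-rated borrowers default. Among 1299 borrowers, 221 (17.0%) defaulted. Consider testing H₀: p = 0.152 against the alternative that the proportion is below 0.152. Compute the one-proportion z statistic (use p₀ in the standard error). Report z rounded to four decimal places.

z = 1.8201

p̂ = 221/1299 = 0.1701309.
SE = √(p₀(1−p₀)/n) = √(0.1289/1299) = 0.0099613.
z = (0.1701309 − 0.152)/0.0099613 = 0.0181309/0.0099613 = 1.8201.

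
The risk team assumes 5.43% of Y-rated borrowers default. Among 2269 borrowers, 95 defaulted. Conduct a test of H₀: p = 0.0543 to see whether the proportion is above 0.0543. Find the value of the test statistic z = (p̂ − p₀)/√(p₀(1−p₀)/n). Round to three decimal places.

z = -2.613

p̂ = 95/2269 = 0.041869.
SE = √(p₀(1−p₀)/n) = √(0.051352/2269) = 0.004757.
z = (0.041869 − 0.0543)/0.004757 = -0.012431/0.004757 = -2.613.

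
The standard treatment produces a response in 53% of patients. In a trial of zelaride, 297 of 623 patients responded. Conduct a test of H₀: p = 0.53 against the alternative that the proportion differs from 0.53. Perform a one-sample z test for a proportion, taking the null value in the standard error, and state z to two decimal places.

z = -2.66

p̂ = 297/623 = 0.47673.
SE = √(p₀(1−p₀)/n) = √(0.2491/623) = 0.02000.
z = (0.47673 − 0.53)/0.02000 = -0.05327/0.02000 = -2.66.
Two-sided p-value ≈ 2·Φ(−2.664) = 0.0077.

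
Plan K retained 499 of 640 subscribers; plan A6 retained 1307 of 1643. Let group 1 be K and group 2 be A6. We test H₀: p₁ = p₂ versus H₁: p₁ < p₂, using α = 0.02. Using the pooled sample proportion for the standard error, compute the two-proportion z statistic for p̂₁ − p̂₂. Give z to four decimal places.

p̂₁ = 499/640 = 0.7796875, p̂₂ = 1307/1643 = 0.7954960.
Pooled p̂ = (499+1307)/(640+1643) = 1806/2283 = 0.7910644.
SE = √(0.165282 × 0.00217114) = 0.0189433.
z = (0.7796875 − 0.7954960)/0.0189433 = -0.0158085/0.0189433 = -0.8345.
p-value = P(Z < -0.835) ≈ 0.2020. With α = 0.02, fail to reject H₀.

z = -0.8345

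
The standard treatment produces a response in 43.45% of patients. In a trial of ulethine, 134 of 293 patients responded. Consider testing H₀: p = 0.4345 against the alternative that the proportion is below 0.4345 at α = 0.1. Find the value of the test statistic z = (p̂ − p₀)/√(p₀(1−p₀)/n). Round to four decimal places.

z = 0.7886

p̂ = 134/293 ≈ 0.457338.
Standard error under H₀: √(0.4345×0.5655/293) = 0.028959.
z = (0.457338 − 0.4345)/0.028959 = 0.022838/0.028959 = 0.7886.
p-value = P(Z < 0.789) ≈ 0.7848. With α = 0.1, fail to reject H₀.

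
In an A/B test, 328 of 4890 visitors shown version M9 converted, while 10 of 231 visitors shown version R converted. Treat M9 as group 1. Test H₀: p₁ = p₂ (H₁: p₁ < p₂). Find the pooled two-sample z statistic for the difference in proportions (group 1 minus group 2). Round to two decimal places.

z = 1.42

p̂₁ = 328/4890 ≈ 0.06708, p̂₂ = 10/231 ≈ 0.04329.
Pooled p̂ = (328+10)/(4890+231) = 338/5121 = 0.06600.
SE = √(p̂(1−p̂)(1/n₁+1/n₂)) = √(0.06600·0.93400·0.0045335) = √(0.000279474) = 0.01672.
z = (0.06708 − 0.04329)/0.01672 = 0.02379/0.01672 = 1.42.
p-value = P(Z < 1.423) ≈ 0.9226.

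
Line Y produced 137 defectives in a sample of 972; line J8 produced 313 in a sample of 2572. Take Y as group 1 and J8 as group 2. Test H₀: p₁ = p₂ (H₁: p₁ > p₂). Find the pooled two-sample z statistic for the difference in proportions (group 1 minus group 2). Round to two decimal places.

p̂₁ = 137/972 = 0.1409, p̂₂ = 313/2572 = 0.1217.
Pooled p̂ = (137+313)/(972+2572) = 450/3544 = 0.1270.
SE = √(p̂(1−p̂)(1/n₁+1/n₂)) = √(0.1270·0.8730·0.00141761) = √(0.000157145) = 0.0125.
z = (0.1409 − 0.1217)/0.0125 = 0.0192/0.0125 = 1.54.

z = 1.54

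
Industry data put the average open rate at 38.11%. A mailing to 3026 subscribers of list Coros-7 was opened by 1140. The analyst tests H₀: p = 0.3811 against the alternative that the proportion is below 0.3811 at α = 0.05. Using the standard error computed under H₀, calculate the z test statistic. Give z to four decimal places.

z = -0.4944

p̂ = 1140/3026 ≈ 0.376735.
SE = √(p₀(1−p₀)/n) = √(0.23586/3026) = 0.008829.
z = (0.376735 − 0.3811)/0.008829 = -0.004365/0.008829 = -0.4944.
p-value = P(Z < -0.494) ≈ 0.3105. With α = 0.05, fail to reject H₀.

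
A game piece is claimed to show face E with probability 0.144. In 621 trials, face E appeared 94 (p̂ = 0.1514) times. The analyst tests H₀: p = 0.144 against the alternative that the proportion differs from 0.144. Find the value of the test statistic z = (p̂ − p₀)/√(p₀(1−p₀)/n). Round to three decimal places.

z = 0.523

p̂ = 94/621 ≈ 0.15137.
Under H₀, SE = √(0.144·0.856/621) = √(0.000198493) = 0.01409.
z = (0.15137 − 0.144)/0.01409 = 0.00737/0.01409 = 0.523.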